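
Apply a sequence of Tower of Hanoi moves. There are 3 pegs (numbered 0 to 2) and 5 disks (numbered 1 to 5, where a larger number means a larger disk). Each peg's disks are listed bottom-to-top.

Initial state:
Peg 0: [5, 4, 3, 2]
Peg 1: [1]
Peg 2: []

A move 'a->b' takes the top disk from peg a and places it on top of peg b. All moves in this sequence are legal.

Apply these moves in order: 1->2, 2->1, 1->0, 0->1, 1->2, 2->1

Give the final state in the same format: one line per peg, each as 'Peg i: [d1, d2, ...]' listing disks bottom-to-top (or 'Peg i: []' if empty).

Answer: Peg 0: [5, 4, 3, 2]
Peg 1: [1]
Peg 2: []

Derivation:
After move 1 (1->2):
Peg 0: [5, 4, 3, 2]
Peg 1: []
Peg 2: [1]

After move 2 (2->1):
Peg 0: [5, 4, 3, 2]
Peg 1: [1]
Peg 2: []

After move 3 (1->0):
Peg 0: [5, 4, 3, 2, 1]
Peg 1: []
Peg 2: []

After move 4 (0->1):
Peg 0: [5, 4, 3, 2]
Peg 1: [1]
Peg 2: []

After move 5 (1->2):
Peg 0: [5, 4, 3, 2]
Peg 1: []
Peg 2: [1]

After move 6 (2->1):
Peg 0: [5, 4, 3, 2]
Peg 1: [1]
Peg 2: []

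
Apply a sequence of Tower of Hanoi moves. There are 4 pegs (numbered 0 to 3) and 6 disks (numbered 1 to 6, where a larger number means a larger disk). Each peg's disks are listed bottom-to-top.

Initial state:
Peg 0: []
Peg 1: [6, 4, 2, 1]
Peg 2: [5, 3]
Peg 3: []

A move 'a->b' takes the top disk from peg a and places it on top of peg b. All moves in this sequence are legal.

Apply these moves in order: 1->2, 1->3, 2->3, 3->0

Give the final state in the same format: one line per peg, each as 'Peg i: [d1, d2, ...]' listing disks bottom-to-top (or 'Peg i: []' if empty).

Answer: Peg 0: [1]
Peg 1: [6, 4]
Peg 2: [5, 3]
Peg 3: [2]

Derivation:
After move 1 (1->2):
Peg 0: []
Peg 1: [6, 4, 2]
Peg 2: [5, 3, 1]
Peg 3: []

After move 2 (1->3):
Peg 0: []
Peg 1: [6, 4]
Peg 2: [5, 3, 1]
Peg 3: [2]

After move 3 (2->3):
Peg 0: []
Peg 1: [6, 4]
Peg 2: [5, 3]
Peg 3: [2, 1]

After move 4 (3->0):
Peg 0: [1]
Peg 1: [6, 4]
Peg 2: [5, 3]
Peg 3: [2]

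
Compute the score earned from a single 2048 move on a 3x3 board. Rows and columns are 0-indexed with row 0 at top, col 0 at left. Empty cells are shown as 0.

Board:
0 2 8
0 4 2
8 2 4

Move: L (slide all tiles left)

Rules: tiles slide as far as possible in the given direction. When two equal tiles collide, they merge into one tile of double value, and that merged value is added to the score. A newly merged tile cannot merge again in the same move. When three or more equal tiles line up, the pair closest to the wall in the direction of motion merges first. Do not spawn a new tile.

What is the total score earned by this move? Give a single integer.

Slide left:
row 0: [0, 2, 8] -> [2, 8, 0]  score +0 (running 0)
row 1: [0, 4, 2] -> [4, 2, 0]  score +0 (running 0)
row 2: [8, 2, 4] -> [8, 2, 4]  score +0 (running 0)
Board after move:
2 8 0
4 2 0
8 2 4

Answer: 0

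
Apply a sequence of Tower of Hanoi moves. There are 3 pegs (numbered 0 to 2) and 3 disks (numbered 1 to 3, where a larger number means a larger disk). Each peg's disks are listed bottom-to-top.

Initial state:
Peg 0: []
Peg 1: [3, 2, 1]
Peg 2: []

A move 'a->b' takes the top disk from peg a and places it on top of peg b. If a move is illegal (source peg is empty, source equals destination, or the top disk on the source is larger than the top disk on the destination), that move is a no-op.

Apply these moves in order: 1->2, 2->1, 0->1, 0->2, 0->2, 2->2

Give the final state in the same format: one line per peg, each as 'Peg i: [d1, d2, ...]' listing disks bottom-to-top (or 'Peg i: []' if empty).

Answer: Peg 0: []
Peg 1: [3, 2, 1]
Peg 2: []

Derivation:
After move 1 (1->2):
Peg 0: []
Peg 1: [3, 2]
Peg 2: [1]

After move 2 (2->1):
Peg 0: []
Peg 1: [3, 2, 1]
Peg 2: []

After move 3 (0->1):
Peg 0: []
Peg 1: [3, 2, 1]
Peg 2: []

After move 4 (0->2):
Peg 0: []
Peg 1: [3, 2, 1]
Peg 2: []

After move 5 (0->2):
Peg 0: []
Peg 1: [3, 2, 1]
Peg 2: []

After move 6 (2->2):
Peg 0: []
Peg 1: [3, 2, 1]
Peg 2: []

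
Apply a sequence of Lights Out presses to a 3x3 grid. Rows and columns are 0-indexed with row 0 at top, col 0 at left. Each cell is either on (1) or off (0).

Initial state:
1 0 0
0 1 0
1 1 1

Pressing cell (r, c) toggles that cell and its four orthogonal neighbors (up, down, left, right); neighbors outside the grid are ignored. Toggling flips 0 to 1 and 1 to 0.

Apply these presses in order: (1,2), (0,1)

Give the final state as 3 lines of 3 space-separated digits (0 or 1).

After press 1 at (1,2):
1 0 1
0 0 1
1 1 0

After press 2 at (0,1):
0 1 0
0 1 1
1 1 0

Answer: 0 1 0
0 1 1
1 1 0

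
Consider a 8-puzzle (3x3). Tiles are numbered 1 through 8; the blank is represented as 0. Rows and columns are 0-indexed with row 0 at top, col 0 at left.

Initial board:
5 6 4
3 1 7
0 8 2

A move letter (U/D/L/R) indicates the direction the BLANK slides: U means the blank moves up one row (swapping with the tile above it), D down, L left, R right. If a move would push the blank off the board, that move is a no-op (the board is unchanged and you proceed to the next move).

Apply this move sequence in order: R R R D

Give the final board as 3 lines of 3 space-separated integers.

After move 1 (R):
5 6 4
3 1 7
8 0 2

After move 2 (R):
5 6 4
3 1 7
8 2 0

After move 3 (R):
5 6 4
3 1 7
8 2 0

After move 4 (D):
5 6 4
3 1 7
8 2 0

Answer: 5 6 4
3 1 7
8 2 0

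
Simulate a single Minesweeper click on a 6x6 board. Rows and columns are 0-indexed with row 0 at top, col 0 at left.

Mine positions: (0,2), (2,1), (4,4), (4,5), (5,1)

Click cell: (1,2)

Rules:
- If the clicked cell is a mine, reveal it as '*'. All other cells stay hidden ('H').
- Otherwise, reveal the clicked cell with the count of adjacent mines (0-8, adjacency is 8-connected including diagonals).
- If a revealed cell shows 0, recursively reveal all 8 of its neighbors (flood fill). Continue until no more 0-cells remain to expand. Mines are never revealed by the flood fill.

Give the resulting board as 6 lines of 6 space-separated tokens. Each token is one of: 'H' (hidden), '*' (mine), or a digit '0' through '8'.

H H H H H H
H H 2 H H H
H H H H H H
H H H H H H
H H H H H H
H H H H H H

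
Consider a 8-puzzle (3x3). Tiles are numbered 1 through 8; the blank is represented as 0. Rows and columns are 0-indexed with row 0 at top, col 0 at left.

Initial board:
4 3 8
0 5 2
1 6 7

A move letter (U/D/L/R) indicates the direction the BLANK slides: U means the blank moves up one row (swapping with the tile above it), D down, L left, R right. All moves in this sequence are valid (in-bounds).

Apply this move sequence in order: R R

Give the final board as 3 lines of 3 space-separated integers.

Answer: 4 3 8
5 2 0
1 6 7

Derivation:
After move 1 (R):
4 3 8
5 0 2
1 6 7

After move 2 (R):
4 3 8
5 2 0
1 6 7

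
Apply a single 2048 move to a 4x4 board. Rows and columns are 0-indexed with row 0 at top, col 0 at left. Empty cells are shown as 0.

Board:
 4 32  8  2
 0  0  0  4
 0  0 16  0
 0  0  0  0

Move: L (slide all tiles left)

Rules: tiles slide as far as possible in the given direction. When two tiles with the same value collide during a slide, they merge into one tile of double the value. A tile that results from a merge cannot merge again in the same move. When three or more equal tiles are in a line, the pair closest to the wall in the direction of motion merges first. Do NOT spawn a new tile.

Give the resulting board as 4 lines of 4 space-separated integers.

Slide left:
row 0: [4, 32, 8, 2] -> [4, 32, 8, 2]
row 1: [0, 0, 0, 4] -> [4, 0, 0, 0]
row 2: [0, 0, 16, 0] -> [16, 0, 0, 0]
row 3: [0, 0, 0, 0] -> [0, 0, 0, 0]

Answer:  4 32  8  2
 4  0  0  0
16  0  0  0
 0  0  0  0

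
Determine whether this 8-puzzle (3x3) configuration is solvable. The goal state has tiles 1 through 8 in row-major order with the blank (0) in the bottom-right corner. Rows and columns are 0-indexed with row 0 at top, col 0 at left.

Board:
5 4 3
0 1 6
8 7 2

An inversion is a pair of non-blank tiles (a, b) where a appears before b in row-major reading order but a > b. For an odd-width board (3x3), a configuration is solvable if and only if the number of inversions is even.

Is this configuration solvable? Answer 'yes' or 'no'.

Inversions (pairs i<j in row-major order where tile[i] > tile[j] > 0): 13
13 is odd, so the puzzle is not solvable.

Answer: no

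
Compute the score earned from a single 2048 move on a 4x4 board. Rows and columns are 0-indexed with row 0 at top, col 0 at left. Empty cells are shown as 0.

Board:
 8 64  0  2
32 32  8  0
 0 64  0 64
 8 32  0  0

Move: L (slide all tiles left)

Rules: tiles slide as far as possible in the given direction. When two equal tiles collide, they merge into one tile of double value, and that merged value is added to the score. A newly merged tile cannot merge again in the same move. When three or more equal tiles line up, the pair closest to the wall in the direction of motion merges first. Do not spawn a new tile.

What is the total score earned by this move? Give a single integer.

Answer: 192

Derivation:
Slide left:
row 0: [8, 64, 0, 2] -> [8, 64, 2, 0]  score +0 (running 0)
row 1: [32, 32, 8, 0] -> [64, 8, 0, 0]  score +64 (running 64)
row 2: [0, 64, 0, 64] -> [128, 0, 0, 0]  score +128 (running 192)
row 3: [8, 32, 0, 0] -> [8, 32, 0, 0]  score +0 (running 192)
Board after move:
  8  64   2   0
 64   8   0   0
128   0   0   0
  8  32   0   0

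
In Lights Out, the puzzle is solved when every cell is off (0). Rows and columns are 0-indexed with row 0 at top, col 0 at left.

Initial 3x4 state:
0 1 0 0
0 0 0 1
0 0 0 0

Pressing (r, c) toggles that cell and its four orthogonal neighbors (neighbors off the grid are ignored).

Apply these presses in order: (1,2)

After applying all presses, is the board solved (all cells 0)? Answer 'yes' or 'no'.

Answer: no

Derivation:
After press 1 at (1,2):
0 1 1 0
0 1 1 0
0 0 1 0

Lights still on: 5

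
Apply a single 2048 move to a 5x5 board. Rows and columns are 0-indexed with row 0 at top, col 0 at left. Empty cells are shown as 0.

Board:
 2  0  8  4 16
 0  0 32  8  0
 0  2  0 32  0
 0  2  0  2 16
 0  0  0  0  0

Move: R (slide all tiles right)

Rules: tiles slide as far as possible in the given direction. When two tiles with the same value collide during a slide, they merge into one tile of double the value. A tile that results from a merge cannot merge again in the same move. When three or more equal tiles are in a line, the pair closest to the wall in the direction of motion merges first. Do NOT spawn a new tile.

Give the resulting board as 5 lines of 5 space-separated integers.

Answer:  0  2  8  4 16
 0  0  0 32  8
 0  0  0  2 32
 0  0  0  4 16
 0  0  0  0  0

Derivation:
Slide right:
row 0: [2, 0, 8, 4, 16] -> [0, 2, 8, 4, 16]
row 1: [0, 0, 32, 8, 0] -> [0, 0, 0, 32, 8]
row 2: [0, 2, 0, 32, 0] -> [0, 0, 0, 2, 32]
row 3: [0, 2, 0, 2, 16] -> [0, 0, 0, 4, 16]
row 4: [0, 0, 0, 0, 0] -> [0, 0, 0, 0, 0]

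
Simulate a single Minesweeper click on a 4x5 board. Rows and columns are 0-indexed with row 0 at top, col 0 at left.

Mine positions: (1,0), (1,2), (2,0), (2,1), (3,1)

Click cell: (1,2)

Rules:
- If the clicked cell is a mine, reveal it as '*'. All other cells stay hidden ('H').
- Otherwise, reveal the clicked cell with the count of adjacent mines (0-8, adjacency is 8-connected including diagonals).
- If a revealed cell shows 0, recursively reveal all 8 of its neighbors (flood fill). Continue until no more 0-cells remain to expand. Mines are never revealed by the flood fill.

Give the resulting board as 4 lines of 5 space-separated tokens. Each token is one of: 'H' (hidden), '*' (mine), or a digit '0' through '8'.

H H H H H
H H * H H
H H H H H
H H H H H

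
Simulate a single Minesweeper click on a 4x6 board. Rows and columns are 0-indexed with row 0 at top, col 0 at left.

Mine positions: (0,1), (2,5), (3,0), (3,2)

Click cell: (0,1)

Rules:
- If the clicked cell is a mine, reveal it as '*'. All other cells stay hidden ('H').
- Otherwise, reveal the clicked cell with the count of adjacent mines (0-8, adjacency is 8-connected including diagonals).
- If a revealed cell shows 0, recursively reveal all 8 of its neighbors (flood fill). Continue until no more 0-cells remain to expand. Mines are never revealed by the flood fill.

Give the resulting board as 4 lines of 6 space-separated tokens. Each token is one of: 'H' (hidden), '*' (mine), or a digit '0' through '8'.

H * H H H H
H H H H H H
H H H H H H
H H H H H H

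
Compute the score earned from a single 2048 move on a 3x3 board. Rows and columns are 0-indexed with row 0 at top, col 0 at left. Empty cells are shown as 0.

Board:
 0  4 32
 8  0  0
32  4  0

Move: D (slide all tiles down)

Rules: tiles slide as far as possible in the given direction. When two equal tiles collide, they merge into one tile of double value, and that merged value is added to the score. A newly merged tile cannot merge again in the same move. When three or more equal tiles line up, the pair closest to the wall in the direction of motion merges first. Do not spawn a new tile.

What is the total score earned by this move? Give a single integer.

Answer: 8

Derivation:
Slide down:
col 0: [0, 8, 32] -> [0, 8, 32]  score +0 (running 0)
col 1: [4, 0, 4] -> [0, 0, 8]  score +8 (running 8)
col 2: [32, 0, 0] -> [0, 0, 32]  score +0 (running 8)
Board after move:
 0  0  0
 8  0  0
32  8 32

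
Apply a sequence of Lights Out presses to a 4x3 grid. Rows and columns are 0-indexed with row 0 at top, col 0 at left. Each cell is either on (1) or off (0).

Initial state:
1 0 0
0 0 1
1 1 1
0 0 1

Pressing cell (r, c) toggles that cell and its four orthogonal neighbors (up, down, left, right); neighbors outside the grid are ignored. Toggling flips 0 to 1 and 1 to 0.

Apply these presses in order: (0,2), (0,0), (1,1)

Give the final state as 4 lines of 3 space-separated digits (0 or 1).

Answer: 0 1 1
0 1 1
1 0 1
0 0 1

Derivation:
After press 1 at (0,2):
1 1 1
0 0 0
1 1 1
0 0 1

After press 2 at (0,0):
0 0 1
1 0 0
1 1 1
0 0 1

After press 3 at (1,1):
0 1 1
0 1 1
1 0 1
0 0 1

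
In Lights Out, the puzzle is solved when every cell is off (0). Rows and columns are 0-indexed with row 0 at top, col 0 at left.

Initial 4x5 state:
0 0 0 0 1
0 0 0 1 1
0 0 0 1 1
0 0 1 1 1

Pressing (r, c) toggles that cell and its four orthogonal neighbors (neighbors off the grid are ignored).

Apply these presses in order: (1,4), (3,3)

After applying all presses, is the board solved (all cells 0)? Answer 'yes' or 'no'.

After press 1 at (1,4):
0 0 0 0 0
0 0 0 0 0
0 0 0 1 0
0 0 1 1 1

After press 2 at (3,3):
0 0 0 0 0
0 0 0 0 0
0 0 0 0 0
0 0 0 0 0

Lights still on: 0

Answer: yes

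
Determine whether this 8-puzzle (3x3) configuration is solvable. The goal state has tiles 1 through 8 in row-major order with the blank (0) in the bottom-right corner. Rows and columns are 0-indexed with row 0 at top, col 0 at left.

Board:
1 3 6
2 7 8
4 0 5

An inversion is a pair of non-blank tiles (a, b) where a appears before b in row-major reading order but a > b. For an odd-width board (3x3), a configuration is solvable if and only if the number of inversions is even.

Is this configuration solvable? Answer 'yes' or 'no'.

Answer: yes

Derivation:
Inversions (pairs i<j in row-major order where tile[i] > tile[j] > 0): 8
8 is even, so the puzzle is solvable.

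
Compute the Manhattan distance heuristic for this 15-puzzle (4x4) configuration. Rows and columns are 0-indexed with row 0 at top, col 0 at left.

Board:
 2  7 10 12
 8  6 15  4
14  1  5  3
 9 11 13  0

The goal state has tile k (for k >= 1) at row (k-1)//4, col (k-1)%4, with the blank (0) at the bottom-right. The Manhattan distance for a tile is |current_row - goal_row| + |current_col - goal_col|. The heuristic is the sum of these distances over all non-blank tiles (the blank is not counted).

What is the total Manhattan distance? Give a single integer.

Answer: 30

Derivation:
Tile 2: at (0,0), goal (0,1), distance |0-0|+|0-1| = 1
Tile 7: at (0,1), goal (1,2), distance |0-1|+|1-2| = 2
Tile 10: at (0,2), goal (2,1), distance |0-2|+|2-1| = 3
Tile 12: at (0,3), goal (2,3), distance |0-2|+|3-3| = 2
Tile 8: at (1,0), goal (1,3), distance |1-1|+|0-3| = 3
Tile 6: at (1,1), goal (1,1), distance |1-1|+|1-1| = 0
Tile 15: at (1,2), goal (3,2), distance |1-3|+|2-2| = 2
Tile 4: at (1,3), goal (0,3), distance |1-0|+|3-3| = 1
Tile 14: at (2,0), goal (3,1), distance |2-3|+|0-1| = 2
Tile 1: at (2,1), goal (0,0), distance |2-0|+|1-0| = 3
Tile 5: at (2,2), goal (1,0), distance |2-1|+|2-0| = 3
Tile 3: at (2,3), goal (0,2), distance |2-0|+|3-2| = 3
Tile 9: at (3,0), goal (2,0), distance |3-2|+|0-0| = 1
Tile 11: at (3,1), goal (2,2), distance |3-2|+|1-2| = 2
Tile 13: at (3,2), goal (3,0), distance |3-3|+|2-0| = 2
Sum: 1 + 2 + 3 + 2 + 3 + 0 + 2 + 1 + 2 + 3 + 3 + 3 + 1 + 2 + 2 = 30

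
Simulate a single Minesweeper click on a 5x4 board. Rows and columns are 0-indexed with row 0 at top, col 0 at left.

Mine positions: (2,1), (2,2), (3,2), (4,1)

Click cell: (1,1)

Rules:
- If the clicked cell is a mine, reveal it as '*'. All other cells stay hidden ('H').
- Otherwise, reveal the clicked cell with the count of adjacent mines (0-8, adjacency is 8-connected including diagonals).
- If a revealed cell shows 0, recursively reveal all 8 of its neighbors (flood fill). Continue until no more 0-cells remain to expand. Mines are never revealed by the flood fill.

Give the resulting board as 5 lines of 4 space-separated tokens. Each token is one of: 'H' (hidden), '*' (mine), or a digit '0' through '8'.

H H H H
H 2 H H
H H H H
H H H H
H H H H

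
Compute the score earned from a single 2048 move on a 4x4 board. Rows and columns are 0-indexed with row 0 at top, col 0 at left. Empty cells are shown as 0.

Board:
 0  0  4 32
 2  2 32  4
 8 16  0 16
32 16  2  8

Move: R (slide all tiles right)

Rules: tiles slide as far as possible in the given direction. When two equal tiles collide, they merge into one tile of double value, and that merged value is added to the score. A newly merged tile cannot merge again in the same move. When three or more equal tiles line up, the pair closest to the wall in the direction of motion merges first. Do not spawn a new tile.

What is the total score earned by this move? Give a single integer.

Answer: 36

Derivation:
Slide right:
row 0: [0, 0, 4, 32] -> [0, 0, 4, 32]  score +0 (running 0)
row 1: [2, 2, 32, 4] -> [0, 4, 32, 4]  score +4 (running 4)
row 2: [8, 16, 0, 16] -> [0, 0, 8, 32]  score +32 (running 36)
row 3: [32, 16, 2, 8] -> [32, 16, 2, 8]  score +0 (running 36)
Board after move:
 0  0  4 32
 0  4 32  4
 0  0  8 32
32 16  2  8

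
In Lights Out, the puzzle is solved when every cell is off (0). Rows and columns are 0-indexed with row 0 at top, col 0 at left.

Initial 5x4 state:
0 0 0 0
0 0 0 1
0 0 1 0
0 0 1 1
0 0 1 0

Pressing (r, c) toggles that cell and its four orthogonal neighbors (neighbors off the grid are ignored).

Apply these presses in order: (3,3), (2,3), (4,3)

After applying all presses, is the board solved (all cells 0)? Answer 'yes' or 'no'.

After press 1 at (3,3):
0 0 0 0
0 0 0 1
0 0 1 1
0 0 0 0
0 0 1 1

After press 2 at (2,3):
0 0 0 0
0 0 0 0
0 0 0 0
0 0 0 1
0 0 1 1

After press 3 at (4,3):
0 0 0 0
0 0 0 0
0 0 0 0
0 0 0 0
0 0 0 0

Lights still on: 0

Answer: yes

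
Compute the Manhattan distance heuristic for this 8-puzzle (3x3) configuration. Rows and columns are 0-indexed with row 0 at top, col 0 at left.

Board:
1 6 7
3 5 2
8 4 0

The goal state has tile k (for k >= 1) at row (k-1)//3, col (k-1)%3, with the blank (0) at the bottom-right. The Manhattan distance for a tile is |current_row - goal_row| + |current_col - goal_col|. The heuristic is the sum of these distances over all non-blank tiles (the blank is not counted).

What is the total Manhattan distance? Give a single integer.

Answer: 14

Derivation:
Tile 1: (0,0)->(0,0) = 0
Tile 6: (0,1)->(1,2) = 2
Tile 7: (0,2)->(2,0) = 4
Tile 3: (1,0)->(0,2) = 3
Tile 5: (1,1)->(1,1) = 0
Tile 2: (1,2)->(0,1) = 2
Tile 8: (2,0)->(2,1) = 1
Tile 4: (2,1)->(1,0) = 2
Sum: 0 + 2 + 4 + 3 + 0 + 2 + 1 + 2 = 14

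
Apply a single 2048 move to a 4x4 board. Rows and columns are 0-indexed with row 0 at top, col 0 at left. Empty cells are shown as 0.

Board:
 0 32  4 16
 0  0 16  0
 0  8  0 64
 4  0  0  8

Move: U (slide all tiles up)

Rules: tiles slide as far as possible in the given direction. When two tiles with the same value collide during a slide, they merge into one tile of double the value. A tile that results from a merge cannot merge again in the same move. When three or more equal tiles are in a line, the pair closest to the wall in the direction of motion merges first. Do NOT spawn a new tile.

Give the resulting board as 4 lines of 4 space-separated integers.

Answer:  4 32  4 16
 0  8 16 64
 0  0  0  8
 0  0  0  0

Derivation:
Slide up:
col 0: [0, 0, 0, 4] -> [4, 0, 0, 0]
col 1: [32, 0, 8, 0] -> [32, 8, 0, 0]
col 2: [4, 16, 0, 0] -> [4, 16, 0, 0]
col 3: [16, 0, 64, 8] -> [16, 64, 8, 0]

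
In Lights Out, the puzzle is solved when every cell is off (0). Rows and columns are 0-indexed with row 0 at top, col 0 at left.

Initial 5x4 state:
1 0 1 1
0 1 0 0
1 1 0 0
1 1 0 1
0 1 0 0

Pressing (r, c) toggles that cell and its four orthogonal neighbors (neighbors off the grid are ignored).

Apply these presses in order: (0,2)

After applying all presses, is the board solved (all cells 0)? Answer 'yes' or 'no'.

After press 1 at (0,2):
1 1 0 0
0 1 1 0
1 1 0 0
1 1 0 1
0 1 0 0

Lights still on: 10

Answer: no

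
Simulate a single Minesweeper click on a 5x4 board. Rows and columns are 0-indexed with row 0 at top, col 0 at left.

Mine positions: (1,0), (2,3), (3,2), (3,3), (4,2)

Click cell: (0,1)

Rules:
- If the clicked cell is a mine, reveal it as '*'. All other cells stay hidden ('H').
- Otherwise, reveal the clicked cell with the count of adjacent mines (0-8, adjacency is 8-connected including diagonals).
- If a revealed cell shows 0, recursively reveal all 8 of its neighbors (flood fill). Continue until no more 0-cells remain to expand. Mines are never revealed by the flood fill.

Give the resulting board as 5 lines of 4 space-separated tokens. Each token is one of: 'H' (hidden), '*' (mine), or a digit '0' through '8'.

H 1 H H
H H H H
H H H H
H H H H
H H H H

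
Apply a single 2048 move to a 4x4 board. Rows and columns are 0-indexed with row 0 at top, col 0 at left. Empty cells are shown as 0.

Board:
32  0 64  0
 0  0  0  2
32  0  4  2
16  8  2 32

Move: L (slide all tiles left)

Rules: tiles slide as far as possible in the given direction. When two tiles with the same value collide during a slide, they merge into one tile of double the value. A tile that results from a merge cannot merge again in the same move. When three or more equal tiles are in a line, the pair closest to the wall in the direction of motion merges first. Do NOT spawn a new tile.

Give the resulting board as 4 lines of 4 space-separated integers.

Answer: 32 64  0  0
 2  0  0  0
32  4  2  0
16  8  2 32

Derivation:
Slide left:
row 0: [32, 0, 64, 0] -> [32, 64, 0, 0]
row 1: [0, 0, 0, 2] -> [2, 0, 0, 0]
row 2: [32, 0, 4, 2] -> [32, 4, 2, 0]
row 3: [16, 8, 2, 32] -> [16, 8, 2, 32]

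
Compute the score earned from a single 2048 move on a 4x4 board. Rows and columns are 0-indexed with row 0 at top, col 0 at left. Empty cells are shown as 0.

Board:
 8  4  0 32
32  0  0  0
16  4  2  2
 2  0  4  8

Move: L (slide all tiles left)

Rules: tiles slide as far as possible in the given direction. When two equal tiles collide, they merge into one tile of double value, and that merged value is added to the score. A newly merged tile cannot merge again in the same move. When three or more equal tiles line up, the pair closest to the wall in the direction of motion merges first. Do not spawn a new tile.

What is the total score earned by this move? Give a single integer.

Slide left:
row 0: [8, 4, 0, 32] -> [8, 4, 32, 0]  score +0 (running 0)
row 1: [32, 0, 0, 0] -> [32, 0, 0, 0]  score +0 (running 0)
row 2: [16, 4, 2, 2] -> [16, 4, 4, 0]  score +4 (running 4)
row 3: [2, 0, 4, 8] -> [2, 4, 8, 0]  score +0 (running 4)
Board after move:
 8  4 32  0
32  0  0  0
16  4  4  0
 2  4  8  0

Answer: 4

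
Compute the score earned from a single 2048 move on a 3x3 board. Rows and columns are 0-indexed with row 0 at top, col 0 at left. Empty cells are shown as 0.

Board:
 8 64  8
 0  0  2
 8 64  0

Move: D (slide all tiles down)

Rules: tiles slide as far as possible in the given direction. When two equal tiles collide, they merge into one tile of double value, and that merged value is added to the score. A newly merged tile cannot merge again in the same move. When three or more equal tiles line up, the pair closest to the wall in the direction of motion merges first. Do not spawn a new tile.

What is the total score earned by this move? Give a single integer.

Slide down:
col 0: [8, 0, 8] -> [0, 0, 16]  score +16 (running 16)
col 1: [64, 0, 64] -> [0, 0, 128]  score +128 (running 144)
col 2: [8, 2, 0] -> [0, 8, 2]  score +0 (running 144)
Board after move:
  0   0   0
  0   0   8
 16 128   2

Answer: 144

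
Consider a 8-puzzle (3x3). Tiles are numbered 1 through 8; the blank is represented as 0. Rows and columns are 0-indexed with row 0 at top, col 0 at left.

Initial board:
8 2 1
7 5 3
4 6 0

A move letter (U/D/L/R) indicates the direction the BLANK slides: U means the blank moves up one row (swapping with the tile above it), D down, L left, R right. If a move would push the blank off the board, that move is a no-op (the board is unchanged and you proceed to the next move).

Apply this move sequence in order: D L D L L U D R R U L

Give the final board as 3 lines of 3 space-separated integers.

After move 1 (D):
8 2 1
7 5 3
4 6 0

After move 2 (L):
8 2 1
7 5 3
4 0 6

After move 3 (D):
8 2 1
7 5 3
4 0 6

After move 4 (L):
8 2 1
7 5 3
0 4 6

After move 5 (L):
8 2 1
7 5 3
0 4 6

After move 6 (U):
8 2 1
0 5 3
7 4 6

After move 7 (D):
8 2 1
7 5 3
0 4 6

After move 8 (R):
8 2 1
7 5 3
4 0 6

After move 9 (R):
8 2 1
7 5 3
4 6 0

After move 10 (U):
8 2 1
7 5 0
4 6 3

After move 11 (L):
8 2 1
7 0 5
4 6 3

Answer: 8 2 1
7 0 5
4 6 3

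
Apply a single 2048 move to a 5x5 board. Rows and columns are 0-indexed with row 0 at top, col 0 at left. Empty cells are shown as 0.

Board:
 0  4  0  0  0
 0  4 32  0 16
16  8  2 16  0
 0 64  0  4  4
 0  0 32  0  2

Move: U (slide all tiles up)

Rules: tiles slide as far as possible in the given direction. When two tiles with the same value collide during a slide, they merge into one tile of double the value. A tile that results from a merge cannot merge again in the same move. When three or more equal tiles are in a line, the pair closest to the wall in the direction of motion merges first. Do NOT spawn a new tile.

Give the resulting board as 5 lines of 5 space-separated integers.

Slide up:
col 0: [0, 0, 16, 0, 0] -> [16, 0, 0, 0, 0]
col 1: [4, 4, 8, 64, 0] -> [8, 8, 64, 0, 0]
col 2: [0, 32, 2, 0, 32] -> [32, 2, 32, 0, 0]
col 3: [0, 0, 16, 4, 0] -> [16, 4, 0, 0, 0]
col 4: [0, 16, 0, 4, 2] -> [16, 4, 2, 0, 0]

Answer: 16  8 32 16 16
 0  8  2  4  4
 0 64 32  0  2
 0  0  0  0  0
 0  0  0  0  0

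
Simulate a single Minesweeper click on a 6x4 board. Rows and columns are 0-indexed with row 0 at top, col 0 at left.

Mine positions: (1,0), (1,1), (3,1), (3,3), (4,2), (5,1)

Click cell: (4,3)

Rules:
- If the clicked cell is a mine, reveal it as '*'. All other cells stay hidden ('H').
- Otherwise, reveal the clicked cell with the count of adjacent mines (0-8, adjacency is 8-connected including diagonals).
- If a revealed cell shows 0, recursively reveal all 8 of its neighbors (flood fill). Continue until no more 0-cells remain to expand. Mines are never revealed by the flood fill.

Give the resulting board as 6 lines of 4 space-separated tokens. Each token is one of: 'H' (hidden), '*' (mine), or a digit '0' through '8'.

H H H H
H H H H
H H H H
H H H H
H H H 2
H H H H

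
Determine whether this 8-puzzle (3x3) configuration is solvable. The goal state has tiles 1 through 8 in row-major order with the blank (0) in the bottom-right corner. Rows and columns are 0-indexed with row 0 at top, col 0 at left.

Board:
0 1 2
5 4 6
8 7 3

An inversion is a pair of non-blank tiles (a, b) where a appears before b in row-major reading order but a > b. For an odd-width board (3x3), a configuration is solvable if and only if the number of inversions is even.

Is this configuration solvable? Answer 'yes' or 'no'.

Inversions (pairs i<j in row-major order where tile[i] > tile[j] > 0): 7
7 is odd, so the puzzle is not solvable.

Answer: no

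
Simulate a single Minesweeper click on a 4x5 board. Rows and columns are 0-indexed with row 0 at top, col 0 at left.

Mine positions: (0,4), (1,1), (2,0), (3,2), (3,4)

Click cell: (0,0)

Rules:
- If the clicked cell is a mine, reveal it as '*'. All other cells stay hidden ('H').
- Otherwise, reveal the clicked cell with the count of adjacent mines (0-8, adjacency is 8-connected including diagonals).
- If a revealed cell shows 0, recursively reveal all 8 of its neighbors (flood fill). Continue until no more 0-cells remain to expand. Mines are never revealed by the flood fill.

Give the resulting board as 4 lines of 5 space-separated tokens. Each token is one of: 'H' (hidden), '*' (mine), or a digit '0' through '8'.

1 H H H H
H H H H H
H H H H H
H H H H H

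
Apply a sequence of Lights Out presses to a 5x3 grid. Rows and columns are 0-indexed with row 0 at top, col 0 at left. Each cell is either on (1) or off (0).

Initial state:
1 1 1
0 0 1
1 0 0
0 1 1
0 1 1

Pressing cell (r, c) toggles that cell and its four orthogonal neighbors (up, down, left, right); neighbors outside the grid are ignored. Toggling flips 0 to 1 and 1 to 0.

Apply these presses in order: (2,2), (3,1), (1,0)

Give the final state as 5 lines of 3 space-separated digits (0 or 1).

After press 1 at (2,2):
1 1 1
0 0 0
1 1 1
0 1 0
0 1 1

After press 2 at (3,1):
1 1 1
0 0 0
1 0 1
1 0 1
0 0 1

After press 3 at (1,0):
0 1 1
1 1 0
0 0 1
1 0 1
0 0 1

Answer: 0 1 1
1 1 0
0 0 1
1 0 1
0 0 1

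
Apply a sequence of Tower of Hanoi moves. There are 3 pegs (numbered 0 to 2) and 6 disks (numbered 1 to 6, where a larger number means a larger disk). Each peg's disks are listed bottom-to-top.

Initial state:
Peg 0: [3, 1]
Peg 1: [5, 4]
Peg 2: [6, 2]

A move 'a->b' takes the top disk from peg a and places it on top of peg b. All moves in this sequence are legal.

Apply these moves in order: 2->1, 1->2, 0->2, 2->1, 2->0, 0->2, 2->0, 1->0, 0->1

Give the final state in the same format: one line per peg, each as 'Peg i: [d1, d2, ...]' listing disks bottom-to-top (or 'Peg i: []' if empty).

Answer: Peg 0: [3, 2]
Peg 1: [5, 4, 1]
Peg 2: [6]

Derivation:
After move 1 (2->1):
Peg 0: [3, 1]
Peg 1: [5, 4, 2]
Peg 2: [6]

After move 2 (1->2):
Peg 0: [3, 1]
Peg 1: [5, 4]
Peg 2: [6, 2]

After move 3 (0->2):
Peg 0: [3]
Peg 1: [5, 4]
Peg 2: [6, 2, 1]

After move 4 (2->1):
Peg 0: [3]
Peg 1: [5, 4, 1]
Peg 2: [6, 2]

After move 5 (2->0):
Peg 0: [3, 2]
Peg 1: [5, 4, 1]
Peg 2: [6]

After move 6 (0->2):
Peg 0: [3]
Peg 1: [5, 4, 1]
Peg 2: [6, 2]

After move 7 (2->0):
Peg 0: [3, 2]
Peg 1: [5, 4, 1]
Peg 2: [6]

After move 8 (1->0):
Peg 0: [3, 2, 1]
Peg 1: [5, 4]
Peg 2: [6]

After move 9 (0->1):
Peg 0: [3, 2]
Peg 1: [5, 4, 1]
Peg 2: [6]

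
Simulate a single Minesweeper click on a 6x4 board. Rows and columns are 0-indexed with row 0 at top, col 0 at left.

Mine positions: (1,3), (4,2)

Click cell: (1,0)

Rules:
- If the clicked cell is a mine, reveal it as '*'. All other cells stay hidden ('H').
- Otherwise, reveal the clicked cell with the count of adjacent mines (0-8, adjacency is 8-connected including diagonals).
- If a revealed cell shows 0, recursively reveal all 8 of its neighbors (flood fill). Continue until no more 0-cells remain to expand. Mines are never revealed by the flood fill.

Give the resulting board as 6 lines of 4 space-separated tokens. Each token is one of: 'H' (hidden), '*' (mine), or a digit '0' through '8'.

0 0 1 H
0 0 1 H
0 0 1 H
0 1 1 H
0 1 H H
0 1 H H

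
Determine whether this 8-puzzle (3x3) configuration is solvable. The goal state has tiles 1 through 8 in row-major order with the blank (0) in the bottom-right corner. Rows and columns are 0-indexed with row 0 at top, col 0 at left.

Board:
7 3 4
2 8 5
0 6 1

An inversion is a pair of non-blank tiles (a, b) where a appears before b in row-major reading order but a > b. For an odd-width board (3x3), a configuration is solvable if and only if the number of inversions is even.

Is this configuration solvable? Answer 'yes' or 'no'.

Inversions (pairs i<j in row-major order where tile[i] > tile[j] > 0): 16
16 is even, so the puzzle is solvable.

Answer: yes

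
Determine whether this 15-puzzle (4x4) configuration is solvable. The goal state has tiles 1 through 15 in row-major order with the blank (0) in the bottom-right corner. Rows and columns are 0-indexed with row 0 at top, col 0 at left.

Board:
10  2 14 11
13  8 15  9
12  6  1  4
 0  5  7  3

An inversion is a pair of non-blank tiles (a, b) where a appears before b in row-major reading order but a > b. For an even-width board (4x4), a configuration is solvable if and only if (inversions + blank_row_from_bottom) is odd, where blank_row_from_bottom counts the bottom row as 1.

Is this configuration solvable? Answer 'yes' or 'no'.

Inversions: 71
Blank is in row 3 (0-indexed from top), which is row 1 counting from the bottom (bottom = 1).
71 + 1 = 72, which is even, so the puzzle is not solvable.

Answer: no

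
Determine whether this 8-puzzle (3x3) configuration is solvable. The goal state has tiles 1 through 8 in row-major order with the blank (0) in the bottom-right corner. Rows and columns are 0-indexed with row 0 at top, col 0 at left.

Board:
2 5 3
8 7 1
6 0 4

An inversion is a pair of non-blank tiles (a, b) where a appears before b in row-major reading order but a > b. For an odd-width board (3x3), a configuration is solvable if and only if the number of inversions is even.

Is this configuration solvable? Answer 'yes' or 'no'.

Answer: no

Derivation:
Inversions (pairs i<j in row-major order where tile[i] > tile[j] > 0): 13
13 is odd, so the puzzle is not solvable.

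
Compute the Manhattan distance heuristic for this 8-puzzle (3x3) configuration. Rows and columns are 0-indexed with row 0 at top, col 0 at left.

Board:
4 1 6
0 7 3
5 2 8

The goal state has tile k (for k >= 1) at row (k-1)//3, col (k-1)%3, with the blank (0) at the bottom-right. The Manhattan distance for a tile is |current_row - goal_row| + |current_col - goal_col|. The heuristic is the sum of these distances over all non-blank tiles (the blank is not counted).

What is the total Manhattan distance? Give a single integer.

Tile 4: at (0,0), goal (1,0), distance |0-1|+|0-0| = 1
Tile 1: at (0,1), goal (0,0), distance |0-0|+|1-0| = 1
Tile 6: at (0,2), goal (1,2), distance |0-1|+|2-2| = 1
Tile 7: at (1,1), goal (2,0), distance |1-2|+|1-0| = 2
Tile 3: at (1,2), goal (0,2), distance |1-0|+|2-2| = 1
Tile 5: at (2,0), goal (1,1), distance |2-1|+|0-1| = 2
Tile 2: at (2,1), goal (0,1), distance |2-0|+|1-1| = 2
Tile 8: at (2,2), goal (2,1), distance |2-2|+|2-1| = 1
Sum: 1 + 1 + 1 + 2 + 1 + 2 + 2 + 1 = 11

Answer: 11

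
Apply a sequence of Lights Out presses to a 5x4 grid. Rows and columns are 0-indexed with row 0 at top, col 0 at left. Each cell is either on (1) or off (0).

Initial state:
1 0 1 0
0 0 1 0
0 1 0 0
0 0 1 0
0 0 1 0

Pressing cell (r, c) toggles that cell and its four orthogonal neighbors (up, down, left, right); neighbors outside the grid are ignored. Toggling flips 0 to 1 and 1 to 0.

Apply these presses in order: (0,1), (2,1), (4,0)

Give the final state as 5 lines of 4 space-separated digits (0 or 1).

Answer: 0 1 0 0
0 0 1 0
1 0 1 0
1 1 1 0
1 1 1 0

Derivation:
After press 1 at (0,1):
0 1 0 0
0 1 1 0
0 1 0 0
0 0 1 0
0 0 1 0

After press 2 at (2,1):
0 1 0 0
0 0 1 0
1 0 1 0
0 1 1 0
0 0 1 0

After press 3 at (4,0):
0 1 0 0
0 0 1 0
1 0 1 0
1 1 1 0
1 1 1 0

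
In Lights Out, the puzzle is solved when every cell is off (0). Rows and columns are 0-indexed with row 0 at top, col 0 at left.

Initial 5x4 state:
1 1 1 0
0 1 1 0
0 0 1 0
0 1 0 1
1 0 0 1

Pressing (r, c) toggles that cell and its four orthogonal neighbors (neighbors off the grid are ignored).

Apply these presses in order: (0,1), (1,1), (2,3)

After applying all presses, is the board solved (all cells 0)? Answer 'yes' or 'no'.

After press 1 at (0,1):
0 0 0 0
0 0 1 0
0 0 1 0
0 1 0 1
1 0 0 1

After press 2 at (1,1):
0 1 0 0
1 1 0 0
0 1 1 0
0 1 0 1
1 0 0 1

After press 3 at (2,3):
0 1 0 0
1 1 0 1
0 1 0 1
0 1 0 0
1 0 0 1

Lights still on: 9

Answer: no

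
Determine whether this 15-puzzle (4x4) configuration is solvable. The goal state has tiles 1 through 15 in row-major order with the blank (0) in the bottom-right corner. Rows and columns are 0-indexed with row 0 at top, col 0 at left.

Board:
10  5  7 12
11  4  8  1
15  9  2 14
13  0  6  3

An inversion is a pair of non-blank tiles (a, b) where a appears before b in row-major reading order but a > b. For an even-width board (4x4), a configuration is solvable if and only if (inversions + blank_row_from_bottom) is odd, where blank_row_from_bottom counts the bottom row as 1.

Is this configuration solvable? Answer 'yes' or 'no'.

Inversions: 55
Blank is in row 3 (0-indexed from top), which is row 1 counting from the bottom (bottom = 1).
55 + 1 = 56, which is even, so the puzzle is not solvable.

Answer: no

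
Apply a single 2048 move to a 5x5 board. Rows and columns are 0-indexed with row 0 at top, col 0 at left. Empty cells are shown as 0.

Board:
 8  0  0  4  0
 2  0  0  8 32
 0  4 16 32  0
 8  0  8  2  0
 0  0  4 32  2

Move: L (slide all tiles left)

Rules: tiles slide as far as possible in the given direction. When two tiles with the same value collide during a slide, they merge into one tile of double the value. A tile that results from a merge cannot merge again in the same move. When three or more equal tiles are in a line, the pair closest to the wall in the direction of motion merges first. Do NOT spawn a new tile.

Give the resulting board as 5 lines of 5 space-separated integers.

Slide left:
row 0: [8, 0, 0, 4, 0] -> [8, 4, 0, 0, 0]
row 1: [2, 0, 0, 8, 32] -> [2, 8, 32, 0, 0]
row 2: [0, 4, 16, 32, 0] -> [4, 16, 32, 0, 0]
row 3: [8, 0, 8, 2, 0] -> [16, 2, 0, 0, 0]
row 4: [0, 0, 4, 32, 2] -> [4, 32, 2, 0, 0]

Answer:  8  4  0  0  0
 2  8 32  0  0
 4 16 32  0  0
16  2  0  0  0
 4 32  2  0  0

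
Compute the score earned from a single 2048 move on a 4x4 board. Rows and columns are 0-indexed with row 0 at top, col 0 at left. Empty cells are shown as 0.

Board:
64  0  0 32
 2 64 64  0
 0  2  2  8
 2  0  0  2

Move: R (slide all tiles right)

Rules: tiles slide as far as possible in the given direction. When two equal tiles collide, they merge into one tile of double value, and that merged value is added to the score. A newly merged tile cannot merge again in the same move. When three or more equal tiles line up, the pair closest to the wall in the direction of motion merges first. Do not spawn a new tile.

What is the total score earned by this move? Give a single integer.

Answer: 136

Derivation:
Slide right:
row 0: [64, 0, 0, 32] -> [0, 0, 64, 32]  score +0 (running 0)
row 1: [2, 64, 64, 0] -> [0, 0, 2, 128]  score +128 (running 128)
row 2: [0, 2, 2, 8] -> [0, 0, 4, 8]  score +4 (running 132)
row 3: [2, 0, 0, 2] -> [0, 0, 0, 4]  score +4 (running 136)
Board after move:
  0   0  64  32
  0   0   2 128
  0   0   4   8
  0   0   0   4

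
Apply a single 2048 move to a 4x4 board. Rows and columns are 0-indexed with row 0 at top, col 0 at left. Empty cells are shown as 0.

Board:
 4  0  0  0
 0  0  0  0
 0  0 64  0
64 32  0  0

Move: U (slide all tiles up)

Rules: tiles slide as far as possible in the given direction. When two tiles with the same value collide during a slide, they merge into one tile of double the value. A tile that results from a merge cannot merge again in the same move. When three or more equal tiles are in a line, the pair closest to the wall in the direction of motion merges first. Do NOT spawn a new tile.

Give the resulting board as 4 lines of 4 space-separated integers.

Answer:  4 32 64  0
64  0  0  0
 0  0  0  0
 0  0  0  0

Derivation:
Slide up:
col 0: [4, 0, 0, 64] -> [4, 64, 0, 0]
col 1: [0, 0, 0, 32] -> [32, 0, 0, 0]
col 2: [0, 0, 64, 0] -> [64, 0, 0, 0]
col 3: [0, 0, 0, 0] -> [0, 0, 0, 0]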